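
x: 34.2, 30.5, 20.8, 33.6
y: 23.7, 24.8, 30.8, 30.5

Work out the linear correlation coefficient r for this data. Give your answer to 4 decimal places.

n = 4, Σx = 119.1, Σy = 109.8, Σx² = 3661.49, Σy² = 3055.62, Σxy = 3232.38
nΣxy − ΣxΣy = 12929.52 − 13077.18 = -147.66
nΣx² − (Σx)² = 14645.96 − 14184.81 = 461.15; nΣy² − (Σy)² = 12222.48 − 12056.04 = 166.44
r = -147.66 / √(461.15 × 166.44) = -147.66 / 277.0448 ≈ -0.5330

-0.5330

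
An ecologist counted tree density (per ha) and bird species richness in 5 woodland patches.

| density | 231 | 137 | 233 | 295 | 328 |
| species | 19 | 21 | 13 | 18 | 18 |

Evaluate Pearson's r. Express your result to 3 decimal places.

-0.322

n = 5, Σx = 1224, Σy = 89, Σx² = 321028, Σy² = 1619, Σxy = 21509
nΣxy − ΣxΣy = 107545 − 108936 = -1391
nΣx² − (Σx)² = 1605140 − 1498176 = 106964; nΣy² − (Σy)² = 8095 − 7921 = 174
r = -1391 / √(106964 × 174) = -1391 / 4314.1321 ≈ -0.322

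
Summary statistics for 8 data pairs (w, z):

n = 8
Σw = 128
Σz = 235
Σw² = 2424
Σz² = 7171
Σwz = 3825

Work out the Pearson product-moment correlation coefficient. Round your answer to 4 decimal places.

r = (nΣwz − ΣwΣz) / √[(nΣw² − (Σw)²)(nΣz² − (Σz)²)]
Numerator: 8×3825 − 128×235 = 520
Denominator: √[(19392 − 16384)(57368 − 55225)] = √[3008 × 2143] = 2538.9258
r = 520 / 2538.9258 ≈ 0.2048

0.2048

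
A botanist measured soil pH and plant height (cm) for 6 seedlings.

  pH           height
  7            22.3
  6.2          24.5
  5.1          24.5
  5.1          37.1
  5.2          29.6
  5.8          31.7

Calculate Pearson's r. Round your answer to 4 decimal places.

-0.6110

n = 6, Σx = 34.4, Σy = 169.7, Σx² = 200.14, Σy² = 4955.25, Σxy = 959.94
nΣxy − ΣxΣy = 5759.64 − 5837.68 = -78.04
nΣx² − (Σx)² = 1200.84 − 1183.36 = 17.48; nΣy² − (Σy)² = 29731.5 − 28798.09 = 933.41
r = -78.04 / √(17.48 × 933.41) = -78.04 / 127.7341 ≈ -0.6110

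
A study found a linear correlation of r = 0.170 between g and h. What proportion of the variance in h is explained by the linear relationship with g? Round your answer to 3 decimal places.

0.029

r² = (0.170)² = 0.029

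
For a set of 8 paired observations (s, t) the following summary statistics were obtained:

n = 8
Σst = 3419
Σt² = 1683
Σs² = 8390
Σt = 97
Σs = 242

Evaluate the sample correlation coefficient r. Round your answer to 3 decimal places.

r = (nΣst − ΣsΣt) / √[(nΣs² − (Σs)²)(nΣt² − (Σt)²)]
Numerator: 8×3419 − 242×97 = 3878
Denominator: √[(67120 − 58564)(13464 − 9409)] = √[8556 × 4055] = 5890.2105
r = 3878 / 5890.2105 ≈ 0.658

0.658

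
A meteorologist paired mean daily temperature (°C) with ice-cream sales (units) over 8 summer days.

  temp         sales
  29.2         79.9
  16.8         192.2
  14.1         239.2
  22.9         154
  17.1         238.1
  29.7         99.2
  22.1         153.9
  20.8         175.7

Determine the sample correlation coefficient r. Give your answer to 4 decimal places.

n = 8, Σx = 172.7, Σy = 1332.2, Σx² = 3953.65, Σy² = 245345.44, Σxy = 26534.86
nΣxy − ΣxΣy = 212278.88 − 230070.94 = -17792.06
nΣx² − (Σx)² = 31629.2 − 29825.29 = 1803.91; nΣy² − (Σy)² = 1962763.52 − 1774756.84 = 188006.68
r = -17792.06 / √(1803.91 × 188006.68) = -17792.06 / 18415.9477 ≈ -0.9661

-0.9661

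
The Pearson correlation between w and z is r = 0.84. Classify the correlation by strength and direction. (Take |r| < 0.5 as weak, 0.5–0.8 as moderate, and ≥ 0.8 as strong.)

strong positive

r = 0.84 > 0 so the relationship is positive.
|r| = 0.84, which falls in the strong range.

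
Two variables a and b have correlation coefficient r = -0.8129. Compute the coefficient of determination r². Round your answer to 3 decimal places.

r² = (-0.8129)² = 0.661

0.661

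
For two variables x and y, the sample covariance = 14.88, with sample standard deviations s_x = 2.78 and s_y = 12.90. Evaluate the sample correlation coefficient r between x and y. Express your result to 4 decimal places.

r = Cov(x,y) / (s_x · s_y) = 14.88 / (2.78 × 12.90)
  = 14.88 / 35.8620 ≈ 0.4149

0.4149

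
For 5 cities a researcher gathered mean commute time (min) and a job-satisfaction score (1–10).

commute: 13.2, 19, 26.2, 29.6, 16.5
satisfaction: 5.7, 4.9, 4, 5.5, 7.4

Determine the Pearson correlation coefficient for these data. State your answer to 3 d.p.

-0.490

n = 5, Σx = 104.5, Σy = 27.5, Σx² = 2370.09, Σy² = 157.51, Σxy = 558.04
nΣxy − ΣxΣy = 2790.2 − 2873.75 = -83.55
nΣx² − (Σx)² = 11850.45 − 10920.25 = 930.2; nΣy² − (Σy)² = 787.55 − 756.25 = 31.3
r = -83.55 / √(930.2 × 31.3) = -83.55 / 170.6319 ≈ -0.490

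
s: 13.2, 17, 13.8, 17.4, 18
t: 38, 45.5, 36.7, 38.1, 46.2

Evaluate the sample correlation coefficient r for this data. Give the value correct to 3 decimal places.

n = 5, Σs = 79.4, Σt = 204.5, Σs² = 1280.44, Σt² = 8447.19, Σst = 3276.1
nΣst − ΣsΣt = 16380.5 − 16237.3 = 143.2
nΣs² − (Σs)² = 6402.2 − 6304.36 = 97.84; nΣt² − (Σt)² = 42235.95 − 41820.25 = 415.7
r = 143.2 / √(97.84 × 415.7) = 143.2 / 201.6732 ≈ 0.710

0.710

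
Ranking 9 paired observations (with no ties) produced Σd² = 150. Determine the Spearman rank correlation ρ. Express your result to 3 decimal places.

-0.250

ρ = 1 − 6Σd² / [n(n²−1)] = 1 − 6×150 / (9×80)
  = 1 − 900/720 = 1 − 1.2500 ≈ -0.250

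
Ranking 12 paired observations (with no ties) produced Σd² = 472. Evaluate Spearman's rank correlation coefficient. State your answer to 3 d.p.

-0.650

ρ = 1 − 6Σd² / [n(n²−1)] = 1 − 6×472 / (12×143)
  = 1 − 2832/1716 = 1 − 1.6503 ≈ -0.650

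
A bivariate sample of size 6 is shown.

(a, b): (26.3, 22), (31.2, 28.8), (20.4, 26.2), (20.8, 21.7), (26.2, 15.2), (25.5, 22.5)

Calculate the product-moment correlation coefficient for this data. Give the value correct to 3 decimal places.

n = 6, Σa = 150.4, Σb = 136.4, Σa² = 3850.62, Σb² = 3208.06, Σab = 3434.99
nΣab − ΣaΣb = 20609.94 − 20514.56 = 95.38
nΣa² − (Σa)² = 23103.72 − 22620.16 = 483.56; nΣb² − (Σb)² = 19248.36 − 18604.96 = 643.4
r = 95.38 / √(483.56 × 643.4) = 95.38 / 557.7836 ≈ 0.171

0.171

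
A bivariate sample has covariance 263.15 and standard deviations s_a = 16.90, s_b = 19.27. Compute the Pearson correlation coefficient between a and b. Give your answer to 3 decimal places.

0.808

r = Cov(a,b) / (s_a · s_b) = 263.15 / (16.90 × 19.27)
  = 263.15 / 325.6630 ≈ 0.808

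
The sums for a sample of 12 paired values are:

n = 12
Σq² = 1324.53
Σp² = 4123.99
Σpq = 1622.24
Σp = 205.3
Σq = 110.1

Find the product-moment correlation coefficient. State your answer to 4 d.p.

r = (nΣpq − ΣpΣq) / √[(nΣp² − (Σp)²)(nΣq² − (Σq)²)]
Numerator: 12×1622.24 − 205.3×110.1 = -3136.65
Denominator: √[(49487.88 − 42148.09)(15894.36 − 12122.01)] = √[7339.79 × 3772.35] = 5261.9632
r = -3136.65 / 5261.9632 ≈ -0.5961

-0.5961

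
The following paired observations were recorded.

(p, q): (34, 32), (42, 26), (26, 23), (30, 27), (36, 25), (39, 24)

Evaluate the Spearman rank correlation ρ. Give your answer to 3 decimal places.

0.086

Rank p: 3, 6, 1, 2, 4, 5
Rank q: 6, 4, 1, 5, 3, 2
d = rank(p) − rank(q): -3, 2, 0, -3, 1, 3; Σd² = 32
ρ = 1 − 6Σd² / [n(n²−1)] = 1 − 6×32 / (6×35) = 1 − 192/210 ≈ 0.086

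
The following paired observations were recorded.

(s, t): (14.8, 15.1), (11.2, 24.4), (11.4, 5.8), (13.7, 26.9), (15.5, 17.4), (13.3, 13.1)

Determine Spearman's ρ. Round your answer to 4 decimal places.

0.1429

Rank s: 5, 1, 2, 4, 6, 3
Rank t: 3, 5, 1, 6, 4, 2
d = rank(s) − rank(t): 2, -4, 1, -2, 2, 1; Σd² = 30
ρ = 1 − 6Σd² / [n(n²−1)] = 1 − 6×30 / (6×35) = 1 − 180/210 ≈ 0.1429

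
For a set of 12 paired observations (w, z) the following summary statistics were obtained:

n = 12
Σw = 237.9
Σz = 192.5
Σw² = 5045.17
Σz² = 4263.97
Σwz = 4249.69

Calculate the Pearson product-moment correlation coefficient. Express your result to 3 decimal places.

r = (nΣwz − ΣwΣz) / √[(nΣw² − (Σw)²)(nΣz² − (Σz)²)]
Numerator: 12×4249.69 − 237.9×192.5 = 5200.53
Denominator: √[(60542.04 − 56596.41)(51167.64 − 37056.25)] = √[3945.63 × 14111.39] = 7461.7909
r = 5200.53 / 7461.7909 ≈ 0.697

0.697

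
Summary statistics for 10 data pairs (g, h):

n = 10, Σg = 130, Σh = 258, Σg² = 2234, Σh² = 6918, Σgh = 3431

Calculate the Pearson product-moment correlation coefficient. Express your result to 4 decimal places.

0.2041

r = (nΣgh − ΣgΣh) / √[(nΣg² − (Σg)²)(nΣh² − (Σh)²)]
Numerator: 10×3431 − 130×258 = 770
Denominator: √[(22340 − 16900)(69180 − 66564)] = √[5440 × 2616] = 3772.4051
r = 770 / 3772.4051 ≈ 0.2041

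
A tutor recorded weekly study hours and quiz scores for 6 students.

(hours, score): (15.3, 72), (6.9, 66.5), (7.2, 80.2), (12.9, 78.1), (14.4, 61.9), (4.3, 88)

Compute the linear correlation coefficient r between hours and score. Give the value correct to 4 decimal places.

n = 6, Σx = 61, Σy = 446.7, Σx² = 725.8, Σy² = 33713.51, Σxy = 4415.14
nΣxy − ΣxΣy = 26490.84 − 27248.7 = -757.86
nΣx² − (Σx)² = 4354.8 − 3721 = 633.8; nΣy² − (Σy)² = 202281.06 − 199540.89 = 2740.17
r = -757.86 / √(633.8 × 2740.17) = -757.86 / 1317.8466 ≈ -0.5751

-0.5751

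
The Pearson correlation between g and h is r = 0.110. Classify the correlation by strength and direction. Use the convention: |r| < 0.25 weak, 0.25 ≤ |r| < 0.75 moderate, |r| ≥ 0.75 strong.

r = 0.110 > 0 so the relationship is positive.
|r| = 0.110, which falls in the weak range.

weak positive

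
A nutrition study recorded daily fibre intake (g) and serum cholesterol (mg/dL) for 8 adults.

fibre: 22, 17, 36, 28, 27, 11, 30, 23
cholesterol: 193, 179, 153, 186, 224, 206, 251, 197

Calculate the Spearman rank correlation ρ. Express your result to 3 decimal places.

Rank fibre: 3, 2, 8, 6, 5, 1, 7, 4
Rank cholesterol: 4, 2, 1, 3, 7, 6, 8, 5
d = rank(fibre) − rank(cholesterol): -1, 0, 7, 3, -2, -5, -1, -1; Σd² = 90
ρ = 1 − 6Σd² / [n(n²−1)] = 1 − 6×90 / (8×63) = 1 − 540/504 ≈ -0.071

-0.071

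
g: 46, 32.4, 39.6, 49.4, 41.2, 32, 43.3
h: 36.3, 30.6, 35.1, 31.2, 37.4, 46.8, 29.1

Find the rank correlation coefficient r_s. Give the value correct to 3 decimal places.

Rank g: 6, 2, 3, 7, 4, 1, 5
Rank h: 5, 2, 4, 3, 6, 7, 1
d = rank(g) − rank(h): 1, 0, -1, 4, -2, -6, 4; Σd² = 74
ρ = 1 − 6Σd² / [n(n²−1)] = 1 − 6×74 / (7×48) = 1 − 444/336 ≈ -0.321

-0.321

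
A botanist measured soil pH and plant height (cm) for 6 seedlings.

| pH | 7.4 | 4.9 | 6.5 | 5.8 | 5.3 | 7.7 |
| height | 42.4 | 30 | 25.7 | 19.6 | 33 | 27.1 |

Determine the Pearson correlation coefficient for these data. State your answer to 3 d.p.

n = 6, Σx = 37.6, Σy = 177.8, Σx² = 242.04, Σy² = 5565.82, Σxy = 1125.06
nΣxy − ΣxΣy = 6750.36 − 6685.28 = 65.08
nΣx² − (Σx)² = 1452.24 − 1413.76 = 38.48; nΣy² − (Σy)² = 33394.92 − 31612.84 = 1782.08
r = 65.08 / √(38.48 × 1782.08) = 65.08 / 261.8672 ≈ 0.249

0.249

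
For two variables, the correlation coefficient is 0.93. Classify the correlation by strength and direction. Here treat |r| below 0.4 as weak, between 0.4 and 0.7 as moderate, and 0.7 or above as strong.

r = 0.93 > 0 so the relationship is positive.
|r| = 0.93, which falls in the strong range.

strong positive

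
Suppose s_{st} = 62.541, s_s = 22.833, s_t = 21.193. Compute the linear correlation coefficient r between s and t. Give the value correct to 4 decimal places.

0.1292

r = Cov(s,t) / (s_s · s_t) = 62.541 / (22.833 × 21.193)
  = 62.541 / 483.8998 ≈ 0.1292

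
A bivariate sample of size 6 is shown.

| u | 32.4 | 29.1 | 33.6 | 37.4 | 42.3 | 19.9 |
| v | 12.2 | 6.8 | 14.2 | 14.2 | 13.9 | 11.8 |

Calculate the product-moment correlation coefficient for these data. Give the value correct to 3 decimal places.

n = 6, Σu = 194.7, Σv = 73.1, Σu² = 6609.59, Σv² = 930.81, Σuv = 2424.15
nΣuv − ΣuΣv = 14544.9 − 14232.57 = 312.33
nΣu² − (Σu)² = 39657.54 − 37908.09 = 1749.45; nΣv² − (Σv)² = 5584.86 − 5343.61 = 241.25
r = 312.33 / √(1749.45 × 241.25) = 312.33 / 649.6575 ≈ 0.481

0.481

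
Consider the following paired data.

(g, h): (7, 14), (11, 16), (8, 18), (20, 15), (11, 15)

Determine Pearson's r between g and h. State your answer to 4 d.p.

n = 5, Σg = 57, Σh = 78, Σg² = 755, Σh² = 1226, Σgh = 883
nΣgh − ΣgΣh = 4415 − 4446 = -31
nΣg² − (Σg)² = 3775 − 3249 = 526; nΣh² − (Σh)² = 6130 − 6084 = 46
r = -31 / √(526 × 46) = -31 / 155.5506 ≈ -0.1993

-0.1993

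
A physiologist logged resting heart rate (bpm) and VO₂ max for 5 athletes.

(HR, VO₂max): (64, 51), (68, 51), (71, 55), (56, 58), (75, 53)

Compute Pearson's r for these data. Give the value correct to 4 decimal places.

n = 5, Σx = 334, Σy = 268, Σx² = 22522, Σy² = 14400, Σxy = 17860
nΣxy − ΣxΣy = 89300 − 89512 = -212
nΣx² − (Σx)² = 112610 − 111556 = 1054; nΣy² − (Σy)² = 72000 − 71824 = 176
r = -212 / √(1054 × 176) = -212 / 430.7018 ≈ -0.4922

-0.4922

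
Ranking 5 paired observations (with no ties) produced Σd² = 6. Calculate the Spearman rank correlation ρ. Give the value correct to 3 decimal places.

0.700

ρ = 1 − 6Σd² / [n(n²−1)] = 1 − 6×6 / (5×24)
  = 1 − 36/120 = 1 − 0.3000 ≈ 0.700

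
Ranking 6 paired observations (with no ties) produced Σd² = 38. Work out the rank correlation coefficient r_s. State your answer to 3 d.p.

-0.086

ρ = 1 − 6Σd² / [n(n²−1)] = 1 − 6×38 / (6×35)
  = 1 − 228/210 = 1 − 1.0857 ≈ -0.086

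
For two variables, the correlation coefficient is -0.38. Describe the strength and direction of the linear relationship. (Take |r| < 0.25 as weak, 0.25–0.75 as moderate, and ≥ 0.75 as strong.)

r = -0.38 < 0 so the relationship is negative.
|r| = 0.38, which falls in the moderate range.

moderate negative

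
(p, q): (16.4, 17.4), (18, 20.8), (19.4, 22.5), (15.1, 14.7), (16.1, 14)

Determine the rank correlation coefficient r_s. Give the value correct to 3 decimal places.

Rank p: 3, 4, 5, 1, 2
Rank q: 3, 4, 5, 2, 1
d = rank(p) − rank(q): 0, 0, 0, -1, 1; Σd² = 2
ρ = 1 − 6Σd² / [n(n²−1)] = 1 − 6×2 / (5×24) = 1 − 12/120 ≈ 0.900

0.900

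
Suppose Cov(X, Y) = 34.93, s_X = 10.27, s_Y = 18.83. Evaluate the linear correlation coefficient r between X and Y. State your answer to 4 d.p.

r = Cov(X,Y) / (s_X · s_Y) = 34.93 / (10.27 × 18.83)
  = 34.93 / 193.3841 ≈ 0.1806

0.1806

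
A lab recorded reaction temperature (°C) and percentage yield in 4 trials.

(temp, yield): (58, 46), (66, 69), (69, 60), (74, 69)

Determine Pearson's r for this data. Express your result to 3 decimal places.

0.829

n = 4, Σx = 267, Σy = 244, Σx² = 17957, Σy² = 15238, Σxy = 16468
nΣxy − ΣxΣy = 65872 − 65148 = 724
nΣx² − (Σx)² = 71828 − 71289 = 539; nΣy² − (Σy)² = 60952 − 59536 = 1416
r = 724 / √(539 × 1416) = 724 / 873.6269 ≈ 0.829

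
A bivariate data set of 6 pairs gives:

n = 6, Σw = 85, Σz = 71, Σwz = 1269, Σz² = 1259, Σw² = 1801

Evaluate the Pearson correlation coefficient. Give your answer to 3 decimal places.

r = (nΣwz − ΣwΣz) / √[(nΣw² − (Σw)²)(nΣz² − (Σz)²)]
Numerator: 6×1269 − 85×71 = 1579
Denominator: √[(10806 − 7225)(7554 − 5041)] = √[3581 × 2513] = 2999.8422
r = 1579 / 2999.8422 ≈ 0.526

0.526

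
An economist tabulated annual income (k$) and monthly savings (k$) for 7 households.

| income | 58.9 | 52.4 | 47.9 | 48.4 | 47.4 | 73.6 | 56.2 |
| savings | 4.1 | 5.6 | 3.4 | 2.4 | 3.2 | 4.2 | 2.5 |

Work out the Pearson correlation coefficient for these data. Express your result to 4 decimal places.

0.3045

n = 7, Σx = 384.8, Σy = 25.4, Σx² = 21674.1, Σy² = 99.62, Σxy = 1415.25
nΣxy − ΣxΣy = 9906.75 − 9773.92 = 132.83
nΣx² − (Σx)² = 151718.7 − 148071.04 = 3647.66; nΣy² − (Σy)² = 697.34 − 645.16 = 52.18
r = 132.83 / √(3647.66 × 52.18) = 132.83 / 436.2739 ≈ 0.3045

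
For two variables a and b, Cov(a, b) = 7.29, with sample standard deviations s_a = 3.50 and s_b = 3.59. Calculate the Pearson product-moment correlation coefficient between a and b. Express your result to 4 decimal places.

0.5802

r = Cov(a,b) / (s_a · s_b) = 7.29 / (3.50 × 3.59)
  = 7.29 / 12.5650 ≈ 0.5802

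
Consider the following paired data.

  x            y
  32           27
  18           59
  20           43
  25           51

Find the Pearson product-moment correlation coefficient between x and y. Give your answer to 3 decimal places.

n = 4, Σx = 95, Σy = 180, Σx² = 2373, Σy² = 8660, Σxy = 4061
nΣxy − ΣxΣy = 16244 − 17100 = -856
nΣx² − (Σx)² = 9492 − 9025 = 467; nΣy² − (Σy)² = 34640 − 32400 = 2240
r = -856 / √(467 × 2240) = -856 / 1022.7805 ≈ -0.837

-0.837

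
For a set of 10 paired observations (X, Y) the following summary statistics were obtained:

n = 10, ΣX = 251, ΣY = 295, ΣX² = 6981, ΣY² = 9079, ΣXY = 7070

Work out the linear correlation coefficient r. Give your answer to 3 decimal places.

r = (nΣXY − ΣXΣY) / √[(nΣX² − (ΣX)²)(nΣY² − (ΣY)²)]
Numerator: 10×7070 − 251×295 = -3345
Denominator: √[(69810 − 63001)(90790 − 87025)] = √[6809 × 3765] = 5063.1892
r = -3345 / 5063.1892 ≈ -0.661

-0.661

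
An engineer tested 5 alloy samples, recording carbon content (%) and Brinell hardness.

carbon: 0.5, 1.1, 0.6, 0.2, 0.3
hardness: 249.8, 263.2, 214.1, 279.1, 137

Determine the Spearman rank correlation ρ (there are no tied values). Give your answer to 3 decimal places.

Rank carbon: 3, 5, 4, 1, 2
Rank hardness: 3, 4, 2, 5, 1
d = rank(carbon) − rank(hardness): 0, 1, 2, -4, 1; Σd² = 22
ρ = 1 − 6Σd² / [n(n²−1)] = 1 − 6×22 / (5×24) = 1 − 132/120 ≈ -0.100

-0.100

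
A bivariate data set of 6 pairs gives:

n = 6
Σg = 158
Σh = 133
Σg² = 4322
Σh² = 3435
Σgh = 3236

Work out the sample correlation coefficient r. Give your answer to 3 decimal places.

r = (nΣgh − ΣgΣh) / √[(nΣg² − (Σg)²)(nΣh² − (Σh)²)]
Numerator: 6×3236 − 158×133 = -1598
Denominator: √[(25932 − 24964)(20610 − 17689)] = √[968 × 2921] = 1681.5255
r = -1598 / 1681.5255 ≈ -0.950

-0.950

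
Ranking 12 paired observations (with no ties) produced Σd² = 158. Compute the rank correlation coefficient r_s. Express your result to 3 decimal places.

0.448

ρ = 1 − 6Σd² / [n(n²−1)] = 1 − 6×158 / (12×143)
  = 1 − 948/1716 = 1 − 0.5524 ≈ 0.448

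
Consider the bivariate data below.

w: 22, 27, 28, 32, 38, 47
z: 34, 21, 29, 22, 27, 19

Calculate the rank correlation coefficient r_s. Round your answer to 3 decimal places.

Rank w: 1, 2, 3, 4, 5, 6
Rank z: 6, 2, 5, 3, 4, 1
d = rank(w) − rank(z): -5, 0, -2, 1, 1, 5; Σd² = 56
ρ = 1 − 6Σd² / [n(n²−1)] = 1 − 6×56 / (6×35) = 1 − 336/210 ≈ -0.600

-0.600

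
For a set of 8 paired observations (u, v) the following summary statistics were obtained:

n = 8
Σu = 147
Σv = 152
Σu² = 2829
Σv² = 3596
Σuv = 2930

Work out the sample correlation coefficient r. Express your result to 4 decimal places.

0.4553

r = (nΣuv − ΣuΣv) / √[(nΣu² − (Σu)²)(nΣv² − (Σv)²)]
Numerator: 8×2930 − 147×152 = 1096
Denominator: √[(22632 − 21609)(28768 − 23104)] = √[1023 × 5664] = 2407.1294
r = 1096 / 2407.1294 ≈ 0.4553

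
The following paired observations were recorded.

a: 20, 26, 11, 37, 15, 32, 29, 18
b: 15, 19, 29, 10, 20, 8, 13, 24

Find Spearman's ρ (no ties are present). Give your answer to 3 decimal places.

Rank a: 4, 5, 1, 8, 2, 7, 6, 3
Rank b: 4, 5, 8, 2, 6, 1, 3, 7
d = rank(a) − rank(b): 0, 0, -7, 6, -4, 6, 3, -4; Σd² = 162
ρ = 1 − 6Σd² / [n(n²−1)] = 1 − 6×162 / (8×63) = 1 − 972/504 ≈ -0.929

-0.929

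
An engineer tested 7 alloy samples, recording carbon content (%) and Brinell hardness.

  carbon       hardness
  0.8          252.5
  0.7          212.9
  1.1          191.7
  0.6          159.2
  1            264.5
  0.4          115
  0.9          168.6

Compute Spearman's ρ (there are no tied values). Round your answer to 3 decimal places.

0.607

Rank carbon: 4, 3, 7, 2, 6, 1, 5
Rank hardness: 6, 5, 4, 2, 7, 1, 3
d = rank(carbon) − rank(hardness): -2, -2, 3, 0, -1, 0, 2; Σd² = 22
ρ = 1 − 6Σd² / [n(n²−1)] = 1 − 6×22 / (7×48) = 1 − 132/336 ≈ 0.607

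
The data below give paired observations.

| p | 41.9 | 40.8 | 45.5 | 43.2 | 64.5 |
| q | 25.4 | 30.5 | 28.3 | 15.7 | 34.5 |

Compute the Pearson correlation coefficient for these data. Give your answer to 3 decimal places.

n = 5, Σp = 235.9, Σq = 134.4, Σp² = 11516.99, Σq² = 3813.04, Σpq = 6499.8
nΣpq − ΣpΣq = 32499 − 31704.96 = 794.04
nΣp² − (Σp)² = 57584.95 − 55648.81 = 1936.14; nΣq² − (Σq)² = 19065.2 − 18063.36 = 1001.84
r = 794.04 / √(1936.14 × 1001.84) = 794.04 / 1392.7320 ≈ 0.570

0.570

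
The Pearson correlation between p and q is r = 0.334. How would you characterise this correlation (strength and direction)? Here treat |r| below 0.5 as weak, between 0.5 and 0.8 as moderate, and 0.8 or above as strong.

weak positive

r = 0.334 > 0 so the relationship is positive.
|r| = 0.334, which falls in the weak range.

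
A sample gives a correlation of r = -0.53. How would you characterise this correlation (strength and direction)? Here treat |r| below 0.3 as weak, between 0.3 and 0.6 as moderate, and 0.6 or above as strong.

moderate negative

r = -0.53 < 0 so the relationship is negative.
|r| = 0.53, which falls in the moderate range.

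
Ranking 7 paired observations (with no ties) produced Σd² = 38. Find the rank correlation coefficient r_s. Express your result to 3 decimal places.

0.321

ρ = 1 − 6Σd² / [n(n²−1)] = 1 − 6×38 / (7×48)
  = 1 − 228/336 = 1 − 0.6786 ≈ 0.321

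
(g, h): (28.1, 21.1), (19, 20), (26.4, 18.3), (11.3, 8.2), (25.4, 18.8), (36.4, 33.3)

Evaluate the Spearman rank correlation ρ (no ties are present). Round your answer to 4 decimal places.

Rank g: 5, 2, 4, 1, 3, 6
Rank h: 5, 4, 2, 1, 3, 6
d = rank(g) − rank(h): 0, -2, 2, 0, 0, 0; Σd² = 8
ρ = 1 − 6Σd² / [n(n²−1)] = 1 − 6×8 / (6×35) = 1 − 48/210 ≈ 0.7714

0.7714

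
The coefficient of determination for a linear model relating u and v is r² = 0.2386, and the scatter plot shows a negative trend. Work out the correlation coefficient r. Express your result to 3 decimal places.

-0.488

|r| = √0.2386 = 0.488
The association is negative, so r = −0.488.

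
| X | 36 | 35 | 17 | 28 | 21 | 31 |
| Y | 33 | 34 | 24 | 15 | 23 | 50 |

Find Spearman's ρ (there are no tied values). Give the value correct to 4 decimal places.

0.5429

Rank X: 6, 5, 1, 3, 2, 4
Rank Y: 4, 5, 3, 1, 2, 6
d = rank(X) − rank(Y): 2, 0, -2, 2, 0, -2; Σd² = 16
ρ = 1 − 6Σd² / [n(n²−1)] = 1 − 6×16 / (6×35) = 1 − 96/210 ≈ 0.5429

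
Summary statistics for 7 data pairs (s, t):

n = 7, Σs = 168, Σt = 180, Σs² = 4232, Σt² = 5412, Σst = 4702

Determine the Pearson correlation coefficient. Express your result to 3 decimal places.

r = (nΣst − ΣsΣt) / √[(nΣs² − (Σs)²)(nΣt² − (Σt)²)]
Numerator: 7×4702 − 168×180 = 2674
Denominator: √[(29624 − 28224)(37884 − 32400)] = √[1400 × 5484] = 2770.8482
r = 2674 / 2770.8482 ≈ 0.965

0.965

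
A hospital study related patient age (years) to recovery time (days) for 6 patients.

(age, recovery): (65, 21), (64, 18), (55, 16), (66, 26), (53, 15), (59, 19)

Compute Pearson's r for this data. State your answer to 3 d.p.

n = 6, Σx = 362, Σy = 115, Σx² = 21992, Σy² = 2283, Σxy = 7029
nΣxy − ΣxΣy = 42174 − 41630 = 544
nΣx² − (Σx)² = 131952 − 131044 = 908; nΣy² − (Σy)² = 13698 − 13225 = 473
r = 544 / √(908 × 473) = 544 / 655.3503 ≈ 0.830

0.830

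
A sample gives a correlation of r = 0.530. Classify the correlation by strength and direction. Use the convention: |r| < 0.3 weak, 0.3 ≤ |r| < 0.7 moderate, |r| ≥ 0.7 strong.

moderate positive

r = 0.530 > 0 so the relationship is positive.
|r| = 0.530, which falls in the moderate range.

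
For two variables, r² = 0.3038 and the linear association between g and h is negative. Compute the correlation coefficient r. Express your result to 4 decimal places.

|r| = √0.3038 = 0.5512
The association is negative, so r = −0.5512.

-0.5512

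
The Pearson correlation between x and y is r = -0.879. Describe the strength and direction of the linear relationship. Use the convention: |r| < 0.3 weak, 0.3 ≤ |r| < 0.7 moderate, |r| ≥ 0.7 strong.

r = -0.879 < 0 so the relationship is negative.
|r| = 0.879, which falls in the strong range.

strong negative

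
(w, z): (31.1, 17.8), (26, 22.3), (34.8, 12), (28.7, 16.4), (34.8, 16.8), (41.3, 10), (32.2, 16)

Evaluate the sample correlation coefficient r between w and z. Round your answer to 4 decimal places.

-0.8871

n = 7, Σw = 228.9, Σz = 111.3, Σw² = 7631.51, Σz² = 1865.33, Σwz = 3534.5
nΣwz − ΣwΣz = 24741.5 − 25476.57 = -735.07
nΣw² − (Σw)² = 53420.57 − 52395.21 = 1025.36; nΣz² − (Σz)² = 13057.31 − 12387.69 = 669.62
r = -735.07 / √(1025.36 × 669.62) = -735.07 / 828.6142 ≈ -0.8871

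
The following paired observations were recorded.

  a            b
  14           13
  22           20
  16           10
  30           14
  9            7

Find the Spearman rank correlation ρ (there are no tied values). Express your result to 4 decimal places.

0.8000

Rank a: 2, 4, 3, 5, 1
Rank b: 3, 5, 2, 4, 1
d = rank(a) − rank(b): -1, -1, 1, 1, 0; Σd² = 4
ρ = 1 − 6Σd² / [n(n²−1)] = 1 − 6×4 / (5×24) = 1 − 24/120 ≈ 0.8000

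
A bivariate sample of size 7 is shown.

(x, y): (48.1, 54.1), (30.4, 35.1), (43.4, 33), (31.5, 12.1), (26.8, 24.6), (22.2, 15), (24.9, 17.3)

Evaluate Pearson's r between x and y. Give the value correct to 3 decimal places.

n = 7, Σx = 227.3, Σy = 191.2, Σx² = 7944.67, Σy² = 6523.68, Σxy = 6905.65
nΣxy − ΣxΣy = 48339.55 − 43459.76 = 4879.79
nΣx² − (Σx)² = 55612.69 − 51665.29 = 3947.4; nΣy² − (Σy)² = 45665.76 − 36557.44 = 9108.32
r = 4879.79 / √(3947.4 × 9108.32) = 4879.79 / 5996.1806 ≈ 0.814

0.814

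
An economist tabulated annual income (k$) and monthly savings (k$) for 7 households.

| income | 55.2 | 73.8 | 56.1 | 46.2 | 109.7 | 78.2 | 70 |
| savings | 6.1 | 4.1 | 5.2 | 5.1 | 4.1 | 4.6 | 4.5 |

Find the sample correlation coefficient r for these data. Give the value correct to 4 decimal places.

-0.7141

n = 7, Σx = 489.2, Σy = 33.7, Σx² = 36824.46, Σy² = 165.29, Σxy = 2291.13
nΣxy − ΣxΣy = 16037.91 − 16486.04 = -448.13
nΣx² − (Σx)² = 257771.22 − 239316.64 = 18454.58; nΣy² − (Σy)² = 1157.03 − 1135.69 = 21.34
r = -448.13 / √(18454.58 × 21.34) = -448.13 / 627.5514 ≈ -0.7141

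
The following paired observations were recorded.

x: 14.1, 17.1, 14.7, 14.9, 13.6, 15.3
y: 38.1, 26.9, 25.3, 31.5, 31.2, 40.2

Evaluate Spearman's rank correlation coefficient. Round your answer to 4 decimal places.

Rank x: 2, 6, 3, 4, 1, 5
Rank y: 5, 2, 1, 4, 3, 6
d = rank(x) − rank(y): -3, 4, 2, 0, -2, -1; Σd² = 34
ρ = 1 − 6Σd² / [n(n²−1)] = 1 − 6×34 / (6×35) = 1 − 204/210 ≈ 0.0286

0.0286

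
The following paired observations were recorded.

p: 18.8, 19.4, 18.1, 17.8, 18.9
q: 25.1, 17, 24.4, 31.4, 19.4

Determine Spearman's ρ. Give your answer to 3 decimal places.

Rank p: 3, 5, 2, 1, 4
Rank q: 4, 1, 3, 5, 2
d = rank(p) − rank(q): -1, 4, -1, -4, 2; Σd² = 38
ρ = 1 − 6Σd² / [n(n²−1)] = 1 − 6×38 / (5×24) = 1 − 228/120 ≈ -0.900

-0.900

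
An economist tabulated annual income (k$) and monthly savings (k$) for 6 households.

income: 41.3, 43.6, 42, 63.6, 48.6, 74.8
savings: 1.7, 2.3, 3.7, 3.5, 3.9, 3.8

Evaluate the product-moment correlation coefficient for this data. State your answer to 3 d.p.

n = 6, Σx = 313.9, Σy = 18.9, Σx² = 17372.61, Σy² = 63.77, Σxy = 1022.27
nΣxy − ΣxΣy = 6133.62 − 5932.71 = 200.91
nΣx² − (Σx)² = 104235.66 − 98533.21 = 5702.45; nΣy² − (Σy)² = 382.62 − 357.21 = 25.41
r = 200.91 / √(5702.45 × 25.41) = 200.91 / 380.6563 ≈ 0.528

0.528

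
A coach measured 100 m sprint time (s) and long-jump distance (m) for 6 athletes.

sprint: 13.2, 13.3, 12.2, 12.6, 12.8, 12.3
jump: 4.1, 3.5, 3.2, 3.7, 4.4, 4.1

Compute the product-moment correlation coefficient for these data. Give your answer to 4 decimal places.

n = 6, Σx = 76.4, Σy = 23, Σx² = 973.86, Σy² = 89.16, Σxy = 293.08
nΣxy − ΣxΣy = 1758.48 − 1757.2 = 1.28
nΣx² − (Σx)² = 5843.16 − 5836.96 = 6.2; nΣy² − (Σy)² = 534.96 − 529 = 5.96
r = 1.28 / √(6.2 × 5.96) = 1.28 / 6.0788 ≈ 0.2106

0.2106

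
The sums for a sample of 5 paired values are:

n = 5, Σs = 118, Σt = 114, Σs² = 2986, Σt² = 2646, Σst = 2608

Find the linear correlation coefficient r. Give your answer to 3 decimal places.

-0.849

r = (nΣst − ΣsΣt) / √[(nΣs² − (Σs)²)(nΣt² − (Σt)²)]
Numerator: 5×2608 − 118×114 = -412
Denominator: √[(14930 − 13924)(13230 − 12996)] = √[1006 × 234] = 485.1845
r = -412 / 485.1845 ≈ -0.849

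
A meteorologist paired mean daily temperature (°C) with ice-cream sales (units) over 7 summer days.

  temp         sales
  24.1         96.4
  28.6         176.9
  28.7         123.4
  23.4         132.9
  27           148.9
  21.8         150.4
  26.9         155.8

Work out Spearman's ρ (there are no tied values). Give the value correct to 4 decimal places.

Rank temp: 3, 6, 7, 2, 5, 1, 4
Rank sales: 1, 7, 2, 3, 4, 5, 6
d = rank(temp) − rank(sales): 2, -1, 5, -1, 1, -4, -2; Σd² = 52
ρ = 1 − 6Σd² / [n(n²−1)] = 1 − 6×52 / (7×48) = 1 − 312/336 ≈ 0.0714

0.0714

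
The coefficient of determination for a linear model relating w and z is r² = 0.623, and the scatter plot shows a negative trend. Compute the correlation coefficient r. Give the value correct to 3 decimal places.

-0.789

|r| = √0.623 = 0.789
The association is negative, so r = −0.789.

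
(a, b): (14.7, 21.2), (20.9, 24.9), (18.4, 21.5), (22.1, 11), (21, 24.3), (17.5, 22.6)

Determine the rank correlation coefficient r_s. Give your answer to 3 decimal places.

0.029

Rank a: 1, 4, 3, 6, 5, 2
Rank b: 2, 6, 3, 1, 5, 4
d = rank(a) − rank(b): -1, -2, 0, 5, 0, -2; Σd² = 34
ρ = 1 − 6Σd² / [n(n²−1)] = 1 − 6×34 / (6×35) = 1 − 204/210 ≈ 0.029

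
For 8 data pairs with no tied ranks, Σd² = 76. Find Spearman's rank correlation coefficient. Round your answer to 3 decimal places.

ρ = 1 − 6Σd² / [n(n²−1)] = 1 − 6×76 / (8×63)
  = 1 − 456/504 = 1 − 0.9048 ≈ 0.095

0.095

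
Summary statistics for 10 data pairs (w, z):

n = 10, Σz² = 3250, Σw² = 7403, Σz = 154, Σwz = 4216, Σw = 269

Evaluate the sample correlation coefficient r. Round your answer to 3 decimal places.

r = (nΣwz − ΣwΣz) / √[(nΣw² − (Σw)²)(nΣz² − (Σz)²)]
Numerator: 10×4216 − 269×154 = 734
Denominator: √[(74030 − 72361)(32500 − 23716)] = √[1669 × 8784] = 3828.9027
r = 734 / 3828.9027 ≈ 0.192

0.192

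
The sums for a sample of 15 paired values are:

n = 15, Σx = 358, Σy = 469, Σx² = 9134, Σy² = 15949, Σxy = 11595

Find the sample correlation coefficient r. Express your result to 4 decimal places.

r = (nΣxy − ΣxΣy) / √[(nΣx² − (Σx)²)(nΣy² − (Σy)²)]
Numerator: 15×11595 − 358×469 = 6023
Denominator: √[(137010 − 128164)(239235 − 219961)] = √[8846 × 19274] = 13057.4808
r = 6023 / 13057.4808 ≈ 0.4613

0.4613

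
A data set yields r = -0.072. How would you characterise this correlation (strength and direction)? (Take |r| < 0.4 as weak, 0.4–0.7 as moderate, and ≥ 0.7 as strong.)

r = -0.072 < 0 so the relationship is negative.
|r| = 0.072, which falls in the weak range.

weak negative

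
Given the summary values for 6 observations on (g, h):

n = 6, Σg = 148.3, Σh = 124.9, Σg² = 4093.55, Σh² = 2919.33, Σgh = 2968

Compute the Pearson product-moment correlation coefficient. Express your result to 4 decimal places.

r = (nΣgh − ΣgΣh) / √[(nΣg² − (Σg)²)(nΣh² − (Σh)²)]
Numerator: 6×2968 − 148.3×124.9 = -714.67
Denominator: √[(24561.3 − 21992.89)(17515.98 − 15600.01)] = √[2568.41 × 1915.97] = 2218.3319
r = -714.67 / 2218.3319 ≈ -0.3222

-0.3222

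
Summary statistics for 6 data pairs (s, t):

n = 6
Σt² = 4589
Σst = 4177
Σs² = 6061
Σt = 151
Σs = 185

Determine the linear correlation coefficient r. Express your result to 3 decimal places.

-0.903

r = (nΣst − ΣsΣt) / √[(nΣs² − (Σs)²)(nΣt² − (Σt)²)]
Numerator: 6×4177 − 185×151 = -2873
Denominator: √[(36366 − 34225)(27534 − 22801)] = √[2141 × 4733] = 3183.2928
r = -2873 / 3183.2928 ≈ -0.903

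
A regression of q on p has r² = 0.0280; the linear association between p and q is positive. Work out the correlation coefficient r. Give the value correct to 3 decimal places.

0.167

|r| = √0.0280 = 0.167
The association is positive, so r = 0.167.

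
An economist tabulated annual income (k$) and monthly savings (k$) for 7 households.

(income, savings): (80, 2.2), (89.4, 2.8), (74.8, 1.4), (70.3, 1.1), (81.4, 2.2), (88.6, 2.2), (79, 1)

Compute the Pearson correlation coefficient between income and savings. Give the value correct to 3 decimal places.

n = 7, Σx = 563.5, Σy = 12.9, Σx² = 45646.41, Σy² = 26.53, Σxy = 1061.37
nΣxy − ΣxΣy = 7429.59 − 7269.15 = 160.44
nΣx² − (Σx)² = 319524.87 − 317532.25 = 1992.62; nΣy² − (Σy)² = 185.71 − 166.41 = 19.3
r = 160.44 / √(1992.62 × 19.3) = 160.44 / 196.1060 ≈ 0.818

0.818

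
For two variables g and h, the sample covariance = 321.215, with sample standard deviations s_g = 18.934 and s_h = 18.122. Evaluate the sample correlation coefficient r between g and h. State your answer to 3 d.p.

0.936

r = Cov(g,h) / (s_g · s_h) = 321.215 / (18.934 × 18.122)
  = 321.215 / 343.1219 ≈ 0.936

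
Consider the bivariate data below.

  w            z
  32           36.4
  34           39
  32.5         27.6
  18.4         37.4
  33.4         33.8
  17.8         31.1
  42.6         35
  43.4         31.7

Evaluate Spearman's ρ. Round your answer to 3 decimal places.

0.071

Rank w: 3, 6, 4, 2, 5, 1, 7, 8
Rank z: 6, 8, 1, 7, 4, 2, 5, 3
d = rank(w) − rank(z): -3, -2, 3, -5, 1, -1, 2, 5; Σd² = 78
ρ = 1 − 6Σd² / [n(n²−1)] = 1 − 6×78 / (8×63) = 1 − 468/504 ≈ 0.071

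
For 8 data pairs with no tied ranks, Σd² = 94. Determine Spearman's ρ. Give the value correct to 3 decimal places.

-0.119

ρ = 1 − 6Σd² / [n(n²−1)] = 1 − 6×94 / (8×63)
  = 1 − 564/504 = 1 − 1.1190 ≈ -0.119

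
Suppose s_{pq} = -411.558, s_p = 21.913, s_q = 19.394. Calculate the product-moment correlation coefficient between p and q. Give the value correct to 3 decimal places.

r = Cov(p,q) / (s_p · s_q) = -411.558 / (21.913 × 19.394)
  = -411.558 / 424.9807 ≈ -0.968

-0.968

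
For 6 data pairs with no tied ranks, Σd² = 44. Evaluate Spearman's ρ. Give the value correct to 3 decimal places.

-0.257

ρ = 1 − 6Σd² / [n(n²−1)] = 1 − 6×44 / (6×35)
  = 1 − 264/210 = 1 − 1.2571 ≈ -0.257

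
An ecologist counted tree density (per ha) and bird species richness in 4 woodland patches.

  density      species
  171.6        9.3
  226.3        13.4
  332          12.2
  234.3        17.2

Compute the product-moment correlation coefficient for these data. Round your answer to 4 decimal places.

n = 4, Σx = 964.2, Σy = 52.1, Σx² = 245778.74, Σy² = 710.73, Σxy = 12708.66
nΣxy − ΣxΣy = 50834.64 − 50234.82 = 599.82
nΣx² − (Σx)² = 983114.96 − 929681.64 = 53433.32; nΣy² − (Σy)² = 2842.92 − 2714.41 = 128.51
r = 599.82 / √(53433.32 × 128.51) = 599.82 / 2620.4419 ≈ 0.2289

0.2289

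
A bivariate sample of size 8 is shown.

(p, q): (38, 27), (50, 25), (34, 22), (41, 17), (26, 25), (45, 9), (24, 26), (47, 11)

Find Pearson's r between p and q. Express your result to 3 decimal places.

n = 8, Σp = 305, Σq = 162, Σp² = 12267, Σq² = 3630, Σpq = 5917
nΣpq − ΣpΣq = 47336 − 49410 = -2074
nΣp² − (Σp)² = 98136 − 93025 = 5111; nΣq² − (Σq)² = 29040 − 26244 = 2796
r = -2074 / √(5111 × 2796) = -2074 / 3780.2587 ≈ -0.549

-0.549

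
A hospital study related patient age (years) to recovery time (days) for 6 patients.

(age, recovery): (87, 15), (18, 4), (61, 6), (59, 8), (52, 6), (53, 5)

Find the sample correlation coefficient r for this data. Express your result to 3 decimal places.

0.842

n = 6, Σx = 330, Σy = 44, Σx² = 20608, Σy² = 402, Σxy = 2792
nΣxy − ΣxΣy = 16752 − 14520 = 2232
nΣx² − (Σx)² = 123648 − 108900 = 14748; nΣy² − (Σy)² = 2412 − 1936 = 476
r = 2232 / √(14748 × 476) = 2232 / 2649.5373 ≈ 0.842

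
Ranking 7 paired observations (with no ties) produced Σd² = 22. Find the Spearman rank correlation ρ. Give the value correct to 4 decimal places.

0.6071

ρ = 1 − 6Σd² / [n(n²−1)] = 1 − 6×22 / (7×48)
  = 1 − 132/336 = 1 − 0.39286 ≈ 0.6071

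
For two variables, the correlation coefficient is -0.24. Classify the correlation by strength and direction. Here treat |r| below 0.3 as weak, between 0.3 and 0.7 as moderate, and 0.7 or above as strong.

r = -0.24 < 0 so the relationship is negative.
|r| = 0.24, which falls in the weak range.

weak negative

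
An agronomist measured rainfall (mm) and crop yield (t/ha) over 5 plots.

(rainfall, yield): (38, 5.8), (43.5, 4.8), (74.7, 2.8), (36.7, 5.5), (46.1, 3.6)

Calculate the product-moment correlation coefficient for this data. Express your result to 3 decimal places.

-0.877

n = 5, Σx = 239, Σy = 22.5, Σx² = 12388.44, Σy² = 107.73, Σxy = 1006.17
nΣxy − ΣxΣy = 5030.85 − 5377.5 = -346.65
nΣx² − (Σx)² = 61942.2 − 57121 = 4821.2; nΣy² − (Σy)² = 538.65 − 506.25 = 32.4
r = -346.65 / √(4821.2 × 32.4) = -346.65 / 395.2302 ≈ -0.877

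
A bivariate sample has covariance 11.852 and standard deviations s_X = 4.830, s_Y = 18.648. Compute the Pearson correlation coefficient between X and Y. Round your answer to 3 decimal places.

0.132

r = Cov(X,Y) / (s_X · s_Y) = 11.852 / (4.830 × 18.648)
  = 11.852 / 90.0698 ≈ 0.132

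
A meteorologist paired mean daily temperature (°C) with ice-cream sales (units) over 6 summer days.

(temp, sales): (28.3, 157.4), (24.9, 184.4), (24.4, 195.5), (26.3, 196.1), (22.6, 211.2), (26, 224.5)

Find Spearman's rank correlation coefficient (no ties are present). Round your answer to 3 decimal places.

Rank temp: 6, 3, 2, 5, 1, 4
Rank sales: 1, 2, 3, 4, 5, 6
d = rank(temp) − rank(sales): 5, 1, -1, 1, -4, -2; Σd² = 48
ρ = 1 − 6Σd² / [n(n²−1)] = 1 − 6×48 / (6×35) = 1 − 288/210 ≈ -0.371

-0.371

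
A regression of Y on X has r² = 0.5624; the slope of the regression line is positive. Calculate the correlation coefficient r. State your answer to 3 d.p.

|r| = √0.5624 = 0.750
The association is positive, so r = 0.750.

0.750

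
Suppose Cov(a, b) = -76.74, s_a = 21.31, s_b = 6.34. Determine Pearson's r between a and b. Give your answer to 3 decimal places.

-0.568

r = Cov(a,b) / (s_a · s_b) = -76.74 / (21.31 × 6.34)
  = -76.74 / 135.1054 ≈ -0.568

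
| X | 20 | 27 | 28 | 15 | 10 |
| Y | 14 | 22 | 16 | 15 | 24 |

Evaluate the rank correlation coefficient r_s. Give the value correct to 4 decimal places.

Rank X: 3, 4, 5, 2, 1
Rank Y: 1, 4, 3, 2, 5
d = rank(X) − rank(Y): 2, 0, 2, 0, -4; Σd² = 24
ρ = 1 − 6Σd² / [n(n²−1)] = 1 − 6×24 / (5×24) = 1 − 144/120 ≈ -0.2000

-0.2000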